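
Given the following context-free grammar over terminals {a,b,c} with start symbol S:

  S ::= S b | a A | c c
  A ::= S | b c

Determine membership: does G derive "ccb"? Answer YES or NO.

CNF form of G:
  S -> S T0 | T1 A | T2 T2
  A -> S T0 | T0 T2 | T1 A | T2 T2
  T0 -> b
  T1 -> a
  T2 -> c

CYK table (by increasing span):
  [0..0]={T2}  "c"  orig:{}
  [1..1]={T2}  "c"  orig:{}
  [2..2]={T0}  "b"  orig:{}
  [0..1]={A,S}  "cc"
  [1..2]=∅  "cb"
  [0..2]={A,S}  "ccb"

S ∈ T[0,2] ⇒ YES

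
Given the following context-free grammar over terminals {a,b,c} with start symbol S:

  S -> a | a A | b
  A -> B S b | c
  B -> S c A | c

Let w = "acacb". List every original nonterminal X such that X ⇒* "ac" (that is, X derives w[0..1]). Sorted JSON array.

Convert to CNF:
  S -> T2 A | a | b
  A -> B X3 | c
  B -> S X4 | c
  T0 -> b
  T1 -> c
  T2 -> a
  X3 -> S T0
  X4 -> T1 A

CYK fill, restricted to cells inside w[0..1]:
  [0..0]={S,T2}  "a"  orig:{S}
  [1..1]={A,B,T1}  "c"  orig:{A,B}
  [0..1]={S}  "ac"

Original NTs in T[0,1] deriving "ac": ["S"]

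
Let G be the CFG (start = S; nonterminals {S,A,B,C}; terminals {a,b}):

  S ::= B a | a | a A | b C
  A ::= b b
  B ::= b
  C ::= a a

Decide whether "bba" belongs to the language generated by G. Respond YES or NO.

Convert to CNF:
  S -> B T1 | T0 C | T1 A | a
  A -> T0 T0
  B -> b
  C -> T1 T1
  T0 -> b
  T1 -> a

Fill CYK table bottom-up:
  T[0,0] 'b' = {B,T0}  orig:{B}
  T[1,1] 'b' = {B,T0}  orig:{B}
  T[2,2] 'a' = {S,T1}  orig:{S}
  T[0,1] 'bb' = {A}
  T[1,2] 'ba' = {S}
  T[0,2] 'bba' = ∅

S ∉ T[0,2] ⇒ NO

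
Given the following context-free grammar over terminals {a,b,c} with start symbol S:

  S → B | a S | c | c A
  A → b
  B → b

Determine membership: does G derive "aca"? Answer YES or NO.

Convert to CNF:
  S -> T0 S | T1 A | b | c
  A -> b
  B -> b
  T0 -> a
  T1 -> c

CYK table (by increasing span):
  T[0,0] 'a' = {T0}  orig:{}
  T[1,1] 'c' = {S,T1}  orig:{S}
  T[2,2] 'a' = {T0}  orig:{}
  T[0,1] 'ac' = {S}
  T[1,2] 'ca' = ∅
  T[0,2] 'aca' = ∅

S ∉ T[0,2] ⇒ NO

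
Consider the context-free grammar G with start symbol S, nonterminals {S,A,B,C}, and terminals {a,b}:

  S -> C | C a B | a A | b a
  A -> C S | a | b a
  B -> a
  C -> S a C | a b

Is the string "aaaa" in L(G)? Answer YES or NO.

Convert to CNF:
  S -> C X3 | S X4 | T0 T1 | T1 A | T1 T0
  A -> C S | T0 T1 | a
  B -> a
  C -> S X2 | T1 T0
  T0 -> b
  T1 -> a
  X2 -> T1 C
  X3 -> T1 B
  X4 -> T1 C

CYK fill:
  T[0,0] 'a' = {A,B,T1}  orig:{A,B}
  T[1,1] 'a' = {A,B,T1}  orig:{A,B}
  T[2,2] 'a' = {A,B,T1}  orig:{A,B}
  T[3,3] 'a' = {A,B,T1}  orig:{A,B}
  T[0,1] 'aa' = {S,X3}  orig:{S}
  T[1,2] 'aa' = {S,X3}  orig:{S}
  T[2,3] 'aa' = {S,X3}  orig:{S}
  T[0,2] 'aaa' = ∅
  T[1,3] 'aaa' = ∅
  T[0,3] 'aaaa' = ∅

S ∉ T[0,3] ⇒ NO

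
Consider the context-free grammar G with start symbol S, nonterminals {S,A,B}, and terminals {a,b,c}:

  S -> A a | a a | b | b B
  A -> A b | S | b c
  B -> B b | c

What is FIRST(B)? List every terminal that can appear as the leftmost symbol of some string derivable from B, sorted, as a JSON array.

FIRST iteration:
iter 1:
  A via A→b c: +{b}
  B via B→c: +{c}
  S via S→A a: +{b}
  S via S→a a: +{a}
  S: {a,b}  A: {b}  B: {c}
iter 2:
  A via A→S: +{a}
  S: {a,b}  A: {a,b}  B: {c}
iter 3: done
  S: {a,b}  A: {a,b}  B: {c}

FIRST(B) = ["c"]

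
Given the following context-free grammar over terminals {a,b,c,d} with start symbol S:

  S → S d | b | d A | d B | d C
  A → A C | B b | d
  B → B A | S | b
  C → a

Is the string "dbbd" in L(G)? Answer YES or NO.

Convert to CNF:
  S -> S T1 | T1 A | T1 B | T1 C | b
  A -> A C | B T0 | d
  B -> B A | S T1 | T1 A | T1 B | T1 C | b
  C -> a
  T0 -> b
  T1 -> d

CYK table (by increasing span):
  T[0,0] 'd' = {A,T1}  orig:{A}
  T[1,1] 'b' = {B,S,T0}  orig:{B,S}
  T[2,2] 'b' = {B,S,T0}  orig:{B,S}
  T[3,3] 'd' = {A,T1}  orig:{A}
  T[0,1] 'db' = {B,S}
  T[1,2] 'bb' = {A}
  T[2,3] 'bd' = {B,S}
  T[0,2] 'dbb' = {A,B,S}
  T[1,3] 'bbd' = ∅
  T[0,3] 'dbbd' = {B,S}

S ∈ T[0,3] ⇒ YES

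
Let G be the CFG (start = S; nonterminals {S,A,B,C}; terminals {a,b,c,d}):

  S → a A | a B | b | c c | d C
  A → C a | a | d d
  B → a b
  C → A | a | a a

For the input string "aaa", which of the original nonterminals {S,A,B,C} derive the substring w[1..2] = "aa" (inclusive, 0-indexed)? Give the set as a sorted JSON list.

CNF form of G:
  S -> T0 A | T0 B | T1 C | T3 T3 | b
  A -> C T0 | T1 T1 | a
  B -> T0 T2
  C -> C T0 | T0 T0 | T1 T1 | a
  T0 -> a
  T1 -> d
  T2 -> b
  T3 -> c

CYK fill (cells [i..j] with 1 ≤ i ≤ j ≤ 2 only):
  cell(1,1) a: {A,C,T0}  orig:{A,C}
  cell(2,2) a: {A,C,T0}  orig:{A,C}
  cell(1,2) aa: {A,C,S}

Original NTs in T[1,2] deriving "aa": ["A", "C", "S"]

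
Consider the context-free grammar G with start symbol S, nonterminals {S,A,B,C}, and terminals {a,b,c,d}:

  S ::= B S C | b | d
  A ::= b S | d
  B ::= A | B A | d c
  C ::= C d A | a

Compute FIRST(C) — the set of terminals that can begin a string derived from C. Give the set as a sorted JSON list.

FIRST iteration:
pass 1:
  A via A→b S: +{b}
  A via A→d: +{d}
  B via B→A: +{b,d}
  C via C→a: +{a}
  S via S→B S C: +{b,d}
  FIRST[S]={b,d}  FIRST[A]={b,d}  FIRST[B]={b,d}  FIRST[C]={a}
pass 2: done
  FIRST[S]={b,d}  FIRST[A]={b,d}  FIRST[B]={b,d}  FIRST[C]={a}

FIRST(C) = ["a"]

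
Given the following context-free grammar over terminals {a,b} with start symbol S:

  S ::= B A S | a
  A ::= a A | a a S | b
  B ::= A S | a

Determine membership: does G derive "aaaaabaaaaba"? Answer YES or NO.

CNF form of G:
  S -> B X2 | a
  A -> T0 A | T0 X1 | b
  B -> A S | a
  T0 -> a
  X1 -> T0 S
  X2 -> A S

Fill CYK table bottom-up:
  cell(0,0) a: {B,S,T0}  orig:{B,S}
  cell(1,1) a: {B,S,T0}  orig:{B,S}
  cell(2,2) a: {B,S,T0}  orig:{B,S}
  cell(3,3) a: {B,S,T0}  orig:{B,S}
  cell(4,4) a: {B,S,T0}  orig:{B,S}
  cell(5,5) b: {A}
  cell(6,6) a: {B,S,T0}  orig:{B,S}
  cell(7,7) a: {B,S,T0}  orig:{B,S}
  cell(8,8) a: {B,S,T0}  orig:{B,S}
  cell(9,9) a: {B,S,T0}  orig:{B,S}
  cell(10,10) b: {A}
  cell(11,11) a: {B,S,T0}  orig:{B,S}
  cell(0,1) aa: {X1}  orig:{}
  cell(1,2) aa: {X1}  orig:{}
  cell(2,3) aa: {X1}  orig:{}
  cell(3,4) aa: {X1}  orig:{}
  cell(4,5) ab: {A}
  cell(5,6) ba: {B,X2}  orig:{B}
  cell(6,7) aa: {X1}  orig:{}
  cell(7,8) aa: {X1}  orig:{}
  cell(8,9) aa: {X1}  orig:{}
  cell(9,10) ab: {A}
  cell(10,11) ba: {B,X2}  orig:{B}
  cell(0,2) aaa: {A}
  cell(1,3) aaa: {A}
  cell(2,4) aaa: {A}
  cell(3,5) aab: {A}
  cell(4,6) aba: {B,S,X2}  orig:{B,S}
  cell(5,7) baa: ∅
  cell(6,8) aaa: {A}
  cell(7,9) aaa: {A}
  cell(8,10) aab: {A}
  cell(9,11) aba: {B,S,X2}  orig:{B,S}
  cell(0,3) aaaa: {A,B,X2}  orig:{A,B}
  cell(1,4) aaaa: {A,B,X2}  orig:{A,B}
  cell(2,5) aaab: {A}
  cell(3,6) aaba: {B,S,X1,X2}  orig:{B,S}
  cell(4,7) abaa: ∅
  cell(5,8) baaa: ∅
  cell(6,9) aaaa: {A,B,X2}  orig:{A,B}
  cell(7,10) aaab: {A}
  cell(8,11) aaba: {B,S,X1,X2}  orig:{B,S}
  cell(0,4) aaaaa: {A,B,S,X2}  orig:{A,B,S}
  cell(1,5) aaaab: {A}
  cell(2,6) aaaba: {A,B,S,X1,X2}  orig:{A,B,S}
  cell(3,7) aabaa: ∅
  cell(4,8) abaaa: ∅
  cell(5,9) baaaa: ∅
  cell(6,10) aaaab: {A}
  cell(7,11) aaaba: {A,B,S,X1,X2}  orig:{A,B,S}
  cell(0,5) aaaaab: {A}
  cell(1,6) aaaaba: {A,B,S,X1,X2}  orig:{A,B,S}
  cell(2,7) aaabaa: {B,X2}  orig:{B}
  cell(3,8) aabaaa: ∅
  cell(4,9) abaaaa: ∅
  cell(5,10) baaaab: ∅
  cell(6,11) aaaaba: {A,B,S,X1,X2}  orig:{A,B,S}
  cell(0,6) aaaaaba: {A,B,S,X1,X2}  orig:{A,B,S}
  cell(1,7) aaaabaa: {B,S,X2}  orig:{B,S}
  cell(2,8) aaabaaa: ∅
  cell(3,9) aabaaaa: ∅
  cell(4,10) abaaaab: ∅
  cell(5,11) baaaaba: {B,S,X2}  orig:{B,S}
  cell(0,7) aaaaabaa: {B,S,X1,X2}  orig:{B,S}
  cell(1,8) aaaabaaa: ∅
  cell(2,9) aaabaaaa: ∅
  cell(3,10) aabaaaab: ∅
  cell(4,11) abaaaaba: {B,S,X1,X2}  orig:{B,S}
  cell(0,8) aaaaabaaa: ∅
  cell(1,9) aaaabaaaa: ∅
  cell(2,10) aaabaaaab: ∅
  cell(3,11) aabaaaaba: {A,B,S,X1,X2}  orig:{A,B,S}
  cell(0,9) aaaaabaaaa: ∅
  cell(1,10) aaaabaaaab: ∅
  cell(2,11) aaabaaaaba: {A,B,S,X1,X2}  orig:{A,B,S}
  cell(0,10) aaaaabaaaab: ∅
  cell(1,11) aaaabaaaaba: {A,B,S,X1,X2}  orig:{A,B,S}
  cell(0,11) aaaaabaaaaba: {A,B,S,X1,X2}  orig:{A,B,S}

S ∈ T[0,11] ⇒ YES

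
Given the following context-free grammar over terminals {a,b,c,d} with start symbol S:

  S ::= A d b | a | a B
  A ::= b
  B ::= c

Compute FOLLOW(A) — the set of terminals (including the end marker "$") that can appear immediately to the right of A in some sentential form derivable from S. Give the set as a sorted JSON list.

Compute FIRST by fixpoint:
iter 1:
  A via A→b: +{b}
  B via B→c: +{c}
  S via S→A d b: +{b}
  S via S→a: +{a}
  FIRST(S)={a,b}  FIRST(A)={b}  FIRST(B)={c}
iter 2: — fixpoint
  FIRST(S)={a,b}  FIRST(A)={b}  FIRST(B)={c}

FOLLOW sets:
initialize: $ ∈ FOLLOW(S)
[1]
  S→A d b: FOLLOW(A) ⊇ FIRST(d) = {d}; new: +{d}
  S→a B: FOLLOW(B) ⊇ FOLLOW(S) ⊇ {$}; new: +{$}
  FOLLOW(S)={$}  FOLLOW(A)={d}  FOLLOW(B)={$}
[2] — fixpoint
  FOLLOW(S)={$}  FOLLOW(A)={d}  FOLLOW(B)={$}

FOLLOW(A) = ["d"]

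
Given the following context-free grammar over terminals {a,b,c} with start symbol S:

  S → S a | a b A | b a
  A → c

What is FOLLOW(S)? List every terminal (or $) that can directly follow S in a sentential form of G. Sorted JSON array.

FIRST sets, iterate to fixpoint:
[1]
  A via A→c: +{c}
  S via S→a b A: +{a}
  S via S→b a: +{b}
  FIRST[S]={a,b}  FIRST[A]={c}
[2] (no change)
  FIRST[S]={a,b}  FIRST[A]={c}

FOLLOW iteration:
FOLLOW(S) := {$}
pass 1:
  S→S a: FOLLOW(S) ⊇ FIRST(a) = {a}; new: +{a}
  S→a b A: FOLLOW(A) ⊇ FOLLOW(S) ⊇ {$,a}; new: +{$,a}
  FOLLOW[S]={$,a}  FOLLOW[A]={$,a}
pass 2: (stable)
  FOLLOW[S]={$,a}  FOLLOW[A]={$,a}

FOLLOW(S) = ["$", "a"]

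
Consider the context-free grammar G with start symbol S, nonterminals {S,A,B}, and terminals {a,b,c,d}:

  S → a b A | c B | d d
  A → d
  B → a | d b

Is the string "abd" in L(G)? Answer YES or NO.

CNF form of G:
  S -> T0 T0 | T2 X4 | T3 B
  A -> d
  B -> T0 T1 | a
  T0 -> d
  T1 -> b
  T2 -> a
  T3 -> c
  X4 -> T1 A

CYK fill:
  cell(0,0) a: {B,T2}  orig:{B}
  cell(1,1) b: {T1}  orig:{}
  cell(2,2) d: {A,T0}  orig:{A}
  cell(0,1) ab: ∅
  cell(1,2) bd: {X4}  orig:{}
  cell(0,2) abd: {S}

S ∈ T[0,2] ⇒ YES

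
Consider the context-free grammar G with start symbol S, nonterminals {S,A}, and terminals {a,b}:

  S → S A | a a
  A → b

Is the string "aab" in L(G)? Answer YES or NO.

CNF form of G:
  S -> S A | T0 T0
  A -> b
  T0 -> a

CYK fill:
  cell(0,0) a: {T0}  orig:{}
  cell(1,1) a: {T0}  orig:{}
  cell(2,2) b: {A}
  cell(0,1) aa: {S}
  cell(1,2) ab: ∅
  cell(0,2) aab: {S}

S ∈ T[0,2] ⇒ YES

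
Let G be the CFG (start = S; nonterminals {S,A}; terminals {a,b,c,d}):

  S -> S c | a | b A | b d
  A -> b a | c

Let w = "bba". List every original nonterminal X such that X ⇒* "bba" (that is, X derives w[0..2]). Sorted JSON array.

Convert to CNF:
  S -> S T2 | T0 A | T0 T3 | a
  A -> T0 T1 | c
  T0 -> b
  T1 -> a
  T2 -> c
  T3 -> d

Fill CYK table bottom-up — only the sub-triangle for w[0..2]:
  [0..0]={T0}  "b"  orig:{}
  [1..1]={T0}  "b"  orig:{}
  [2..2]={S,T1}  "a"  orig:{S}
  [0..1]=∅  "bb"
  [1..2]={A}  "ba"
  [0..2]={S}  "bba"

Original NTs in T[0,2] deriving "bba": ["S"]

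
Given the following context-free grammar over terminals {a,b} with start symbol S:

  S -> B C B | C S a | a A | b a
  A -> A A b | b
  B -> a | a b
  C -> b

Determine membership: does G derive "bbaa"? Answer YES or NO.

Convert to CNF:
  S -> B X3 | C X4 | T0 T1 | T1 A
  A -> A X2 | b
  B -> T1 T0 | a
  C -> b
  T0 -> b
  T1 -> a
  X2 -> A T0
  X3 -> C B
  X4 -> S T1

CYK fill:
  cell(0,0) b: {A,C,T0}  orig:{A,C}
  cell(1,1) b: {A,C,T0}  orig:{A,C}
  cell(2,2) a: {B,T1}  orig:{B}
  cell(3,3) a: {B,T1}  orig:{B}
  cell(0,1) bb: {X2}  orig:{}
  cell(1,2) ba: {S,X3}  orig:{S}
  cell(2,3) aa: ∅
  cell(0,2) bba: ∅
  cell(1,3) baa: {X4}  orig:{}
  cell(0,3) bbaa: {S}

S ∈ T[0,3] ⇒ YES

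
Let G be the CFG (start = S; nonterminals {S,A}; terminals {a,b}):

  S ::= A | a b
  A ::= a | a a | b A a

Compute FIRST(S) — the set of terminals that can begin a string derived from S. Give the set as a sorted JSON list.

FIRST iteration:
round 1:
  A via A→a: +{a}
  A via A→b A a: +{b}
  S via S→A: +{a,b}
  S: {a,b}  A: {a,b}
round 2: (stable)
  S: {a,b}  A: {a,b}

FIRST(S) = ["a", "b"]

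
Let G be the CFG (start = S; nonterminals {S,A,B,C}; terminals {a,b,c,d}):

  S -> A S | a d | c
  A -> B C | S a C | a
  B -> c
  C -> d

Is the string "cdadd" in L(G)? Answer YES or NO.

CNF form of G:
  S -> A S | T0 T1 | c
  A -> B C | S X2 | a
  B -> c
  C -> d
  T0 -> a
  T1 -> d
  X2 -> T0 C

Fill CYK table bottom-up:
  cell(0,0) c: {B,S}
  cell(1,1) d: {C,T1}  orig:{C}
  cell(2,2) a: {A,T0}  orig:{A}
  cell(3,3) d: {C,T1}  orig:{C}
  cell(4,4) d: {C,T1}  orig:{C}
  cell(0,1) cd: {A}
  cell(1,2) da: ∅
  cell(2,3) ad: {S,X2}  orig:{S}
  cell(3,4) dd: ∅
  cell(0,2) cda: ∅
  cell(1,3) dad: ∅
  cell(2,4) add: ∅
  cell(0,3) cdad: {S}
  cell(1,4) dadd: ∅
  cell(0,4) cdadd: ∅

S ∉ T[0,4] ⇒ NO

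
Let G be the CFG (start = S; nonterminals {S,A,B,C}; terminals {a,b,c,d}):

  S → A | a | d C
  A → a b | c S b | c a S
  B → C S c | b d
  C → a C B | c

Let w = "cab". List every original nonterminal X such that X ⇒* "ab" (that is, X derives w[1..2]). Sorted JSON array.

Convert to CNF:
  S -> T0 T1 | T2 X8 | T2 X9 | T3 C | a
  A -> T0 T1 | T2 X4 | T2 X5
  B -> C X6 | T1 T3
  C -> T0 X7 | c
  T0 -> a
  T1 -> b
  T2 -> c
  T3 -> d
  X4 -> S T1
  X5 -> T0 S
  X6 -> S T2
  X7 -> C B
  X8 -> S T1
  X9 -> T0 S

CYK fill — only the sub-triangle for w[1..2]:
  cell(1,1) a: {S,T0}  orig:{S}
  cell(2,2) b: {T1}  orig:{}
  cell(1,2) ab: {A,S,X4,X8}  orig:{A,S}

Original NTs in T[1,2] deriving "ab": ["A", "S"]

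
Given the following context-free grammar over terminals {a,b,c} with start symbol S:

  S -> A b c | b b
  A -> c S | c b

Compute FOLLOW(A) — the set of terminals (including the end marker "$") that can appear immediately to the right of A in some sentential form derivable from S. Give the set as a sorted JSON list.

FIRST sets, iterate to fixpoint:
[1]
  A via A→c S: +{c}
  S via S→A b c: +{c}
  S via S→b b: +{b}
  FIRST(S)={b,c}  FIRST(A)={c}
[2] (no change)
  FIRST(S)={b,c}  FIRST(A)={c}

Compute FOLLOW by fixpoint:
seed FOLLOW(S) with $
pass 1:
  S→A b c: FOLLOW(A) ⊇ FIRST(b) = {b}; new: +{b}
  S: {$}  A: {b}
pass 2:
  A→c S: FOLLOW(S) ⊇ FOLLOW(A) ⊇ {b}; new: +{b}
  S: {$,b}  A: {b}
pass 3: done
  S: {$,b}  A: {b}

FOLLOW(A) = ["b"]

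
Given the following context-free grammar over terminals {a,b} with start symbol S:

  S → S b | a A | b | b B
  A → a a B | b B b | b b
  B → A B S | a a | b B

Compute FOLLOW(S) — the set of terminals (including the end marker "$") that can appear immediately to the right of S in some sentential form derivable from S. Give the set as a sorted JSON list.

FIRST iteration:
round 1:
  A via A→a a B: +{a}
  A via A→b B b: +{b}
  B via B→A B S: +{a,b}
  S via S→a A: +{a}
  S via S→b: +{b}
  S: {a,b}  A: {a,b}  B: {a,b}
round 2: (stable)
  S: {a,b}  A: {a,b}  B: {a,b}

FOLLOW sets:
seed FOLLOW(S) with $
round 1:
  A→b B b: FOLLOW(B) ⊇ FIRST(b) = {b}; new: +{b}
  B→A B S: FOLLOW(A) ⊇ FIRST(B) = {a,b}; new: +{a,b}
  B→A B S: FOLLOW(B) ⊇ FIRST(S) = {a,b}; new: +{a}
  B→A B S: FOLLOW(S) ⊇ FOLLOW(B) ⊇ {a,b}; new: +{a,b}
  S→a A: FOLLOW(A) ⊇ FOLLOW(S) ⊇ {$,a,b}; new: +{$}
  S→b B: FOLLOW(B) ⊇ FOLLOW(S) ⊇ {$,a,b}; new: +{$}
  FOLLOW[S]={$,a,b}  FOLLOW[A]={$,a,b}  FOLLOW[B]={$,a,b}
round 2: done
  FOLLOW[S]={$,a,b}  FOLLOW[A]={$,a,b}  FOLLOW[B]={$,a,b}

FOLLOW(S) = ["$", "a", "b"]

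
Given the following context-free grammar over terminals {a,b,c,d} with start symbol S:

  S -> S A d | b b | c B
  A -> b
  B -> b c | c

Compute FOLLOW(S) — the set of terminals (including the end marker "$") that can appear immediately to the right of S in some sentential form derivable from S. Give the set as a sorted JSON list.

FIRST sets, iterate to fixpoint:
[1]
  A via A→b: +{b}
  B via B→b c: +{b}
  B via B→c: +{c}
  S via S→b b: +{b}
  S via S→c B: +{c}
  FIRST[S]={b,c}  FIRST[A]={b}  FIRST[B]={b,c}
[2] — fixpoint
  FIRST[S]={b,c}  FIRST[A]={b}  FIRST[B]={b,c}

Compute FOLLOW by fixpoint:
initialize: $ ∈ FOLLOW(S)
iter 1:
  S→S A d: FOLLOW(S) ⊇ FIRST(A) = {b}; new: +{b}
  S→S A d: FOLLOW(A) ⊇ FIRST(d) = {d}; new: +{d}
  S→c B: FOLLOW(B) ⊇ FOLLOW(S) ⊇ {$,b}; new: +{$,b}
  FOLLOW[S]={$,b}  FOLLOW[A]={d}  FOLLOW[B]={$,b}
iter 2: (stable)
  FOLLOW[S]={$,b}  FOLLOW[A]={d}  FOLLOW[B]={$,b}

FOLLOW(S) = ["$", "b"]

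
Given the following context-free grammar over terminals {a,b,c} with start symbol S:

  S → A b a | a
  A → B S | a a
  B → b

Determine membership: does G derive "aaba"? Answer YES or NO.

Convert to CNF:
  S -> A X2 | a
  A -> B S | T0 T0
  B -> b
  T0 -> a
  T1 -> b
  X2 -> T1 T0

CYK table (by increasing span):
  cell(0,0) a: {S,T0}  orig:{S}
  cell(1,1) a: {S,T0}  orig:{S}
  cell(2,2) b: {B,T1}  orig:{B}
  cell(3,3) a: {S,T0}  orig:{S}
  cell(0,1) aa: {A}
  cell(1,2) ab: ∅
  cell(2,3) ba: {A,X2}  orig:{A}
  cell(0,2) aab: ∅
  cell(1,3) aba: ∅
  cell(0,3) aaba: {S}

S ∈ T[0,3] ⇒ YES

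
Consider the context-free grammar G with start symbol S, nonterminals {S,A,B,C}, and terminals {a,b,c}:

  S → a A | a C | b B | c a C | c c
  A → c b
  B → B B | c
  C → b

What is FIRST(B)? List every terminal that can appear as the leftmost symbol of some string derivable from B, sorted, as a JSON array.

Compute FIRST by fixpoint:
iter 1:
  A via A→c b: +{c}
  B via B→c: +{c}
  C via C→b: +{b}
  S via S→a A: +{a}
  S via S→b B: +{b}
  S via S→c a C: +{c}
  FIRST[S]={a,b,c}  FIRST[A]={c}  FIRST[B]={c}  FIRST[C]={b}
iter 2: done
  FIRST[S]={a,b,c}  FIRST[A]={c}  FIRST[B]={c}  FIRST[C]={b}

FIRST(B) = ["c"]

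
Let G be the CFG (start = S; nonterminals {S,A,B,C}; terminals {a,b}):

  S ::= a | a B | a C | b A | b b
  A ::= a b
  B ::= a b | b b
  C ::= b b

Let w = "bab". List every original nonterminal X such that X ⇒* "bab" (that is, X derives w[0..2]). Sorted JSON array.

CNF form of G:
  S -> T0 B | T0 C | T1 A | T1 T1 | a
  A -> T0 T1
  B -> T0 T1 | T1 T1
  C -> T1 T1
  T0 -> a
  T1 -> b

CYK fill (cells [i..j] with 0 ≤ i ≤ j ≤ 2 only):
  cell(0,0) b: {T1}  orig:{}
  cell(1,1) a: {S,T0}  orig:{S}
  cell(2,2) b: {T1}  orig:{}
  cell(0,1) ba: ∅
  cell(1,2) ab: {A,B}
  cell(0,2) bab: {S}

Original NTs in T[0,2] deriving "bab": ["S"]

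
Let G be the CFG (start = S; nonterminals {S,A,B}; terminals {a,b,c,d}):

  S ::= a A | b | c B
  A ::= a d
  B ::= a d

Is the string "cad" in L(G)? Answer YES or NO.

Convert to CNF:
  S -> T0 A | T2 B | b
  A -> T0 T1
  B -> T0 T1
  T0 -> a
  T1 -> d
  T2 -> c

CYK table (by increasing span):
  cell(0,0) c: {T2}  orig:{}
  cell(1,1) a: {T0}  orig:{}
  cell(2,2) d: {T1}  orig:{}
  cell(0,1) ca: ∅
  cell(1,2) ad: {A,B}
  cell(0,2) cad: {S}

S ∈ T[0,2] ⇒ YES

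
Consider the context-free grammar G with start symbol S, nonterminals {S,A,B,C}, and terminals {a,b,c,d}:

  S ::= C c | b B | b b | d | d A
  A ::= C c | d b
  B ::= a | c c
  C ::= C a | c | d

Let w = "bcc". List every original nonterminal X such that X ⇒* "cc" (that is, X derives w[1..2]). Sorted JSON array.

CNF form of G:
  S -> C T0 | T1 A | T2 B | T2 T2 | d
  A -> C T0 | T1 T2
  B -> T0 T0 | a
  C -> C T3 | c | d
  T0 -> c
  T1 -> d
  T2 -> b
  T3 -> a

CYK table (by increasing span), restricted to cells inside w[1..2]:
  T[1,1] 'c' = {C,T0}  orig:{C}
  T[2,2] 'c' = {C,T0}  orig:{C}
  T[1,2] 'cc' = {A,B,S}

Original NTs in T[1,2] deriving "cc": ["A", "B", "S"]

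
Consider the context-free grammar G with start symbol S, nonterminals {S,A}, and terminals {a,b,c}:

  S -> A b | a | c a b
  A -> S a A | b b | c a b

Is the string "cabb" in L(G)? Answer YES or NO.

Convert to CNF:
  S -> A T1 | T2 X5 | a
  A -> S X3 | T1 T1 | T2 X4
  T0 -> a
  T1 -> b
  T2 -> c
  X3 -> T0 A
  X4 -> T0 T1
  X5 -> T0 T1

CYK fill:
  cell(0,0) c: {T2}  orig:{}
  cell(1,1) a: {S,T0}  orig:{S}
  cell(2,2) b: {T1}  orig:{}
  cell(3,3) b: {T1}  orig:{}
  cell(0,1) ca: ∅
  cell(1,2) ab: {X4,X5}  orig:{}
  cell(2,3) bb: {A}
  cell(0,2) cab: {A,S}
  cell(1,3) abb: {X3}  orig:{}
  cell(0,3) cabb: {S}

S ∈ T[0,3] ⇒ YES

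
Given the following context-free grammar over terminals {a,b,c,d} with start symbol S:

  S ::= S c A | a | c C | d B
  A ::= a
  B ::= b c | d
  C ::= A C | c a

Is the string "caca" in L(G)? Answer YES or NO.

CNF form of G:
  S -> S X4 | T1 C | T3 B | a
  A -> a
  B -> T0 T1 | d
  C -> A C | T1 T2
  T0 -> b
  T1 -> c
  T2 -> a
  T3 -> d
  X4 -> T1 A

CYK table (by increasing span):
  [0..0]={T1}  "c"  orig:{}
  [1..1]={A,S,T2}  "a"  orig:{A,S}
  [2..2]={T1}  "c"  orig:{}
  [3..3]={A,S,T2}  "a"  orig:{A,S}
  [0..1]={C,X4}  "ca"  orig:{C}
  [1..2]=∅  "ac"
  [2..3]={C,X4}  "ca"  orig:{C}
  [0..2]=∅  "cac"
  [1..3]={C,S}  "aca"
  [0..3]={S}  "caca"

S ∈ T[0,3] ⇒ YES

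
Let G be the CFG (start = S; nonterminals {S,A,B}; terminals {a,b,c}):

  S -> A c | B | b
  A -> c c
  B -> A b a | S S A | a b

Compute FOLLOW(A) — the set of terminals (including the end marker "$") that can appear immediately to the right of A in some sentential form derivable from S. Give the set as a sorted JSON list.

Compute FIRST by fixpoint:
round 1:
  A via A→c c: +{c}
  B via B→A b a: +{c}
  B via B→a b: +{a}
  S via S→A c: +{c}
  S via S→B: +{a}
  S via S→b: +{b}
  FIRST(S)={a,b,c}  FIRST(A)={c}  FIRST(B)={a,c}
round 2:
  B via B→S S A: +{b}
  FIRST(S)={a,b,c}  FIRST(A)={c}  FIRST(B)={a,b,c}
round 3: (stable)
  FIRST(S)={a,b,c}  FIRST(A)={c}  FIRST(B)={a,b,c}

Compute FOLLOW by fixpoint:
seed FOLLOW(S) with $
iter 1:
  B→A b a: FOLLOW(A) ⊇ FIRST(b) = {b}; new: +{b}
  B→S S A: FOLLOW(S) ⊇ FIRST(S) = {a,b,c}; new: +{a,b,c}
  S→A c: FOLLOW(A) ⊇ FIRST(c) = {c}; new: +{c}
  S→B: FOLLOW(B) ⊇ FOLLOW(S) ⊇ {$,a,b,c}; new: +{$,a,b,c}
  FOLLOW(S)={$,a,b,c}  FOLLOW(A)={b,c}  FOLLOW(B)={$,a,b,c}
iter 2:
  B→S S A: FOLLOW(A) ⊇ FOLLOW(B) ⊇ {$,a,b,c}; new: +{$,a}
  FOLLOW(S)={$,a,b,c}  FOLLOW(A)={$,a,b,c}  FOLLOW(B)={$,a,b,c}
iter 3: done
  FOLLOW(S)={$,a,b,c}  FOLLOW(A)={$,a,b,c}  FOLLOW(B)={$,a,b,c}

FOLLOW(A) = ["$", "a", "b", "c"]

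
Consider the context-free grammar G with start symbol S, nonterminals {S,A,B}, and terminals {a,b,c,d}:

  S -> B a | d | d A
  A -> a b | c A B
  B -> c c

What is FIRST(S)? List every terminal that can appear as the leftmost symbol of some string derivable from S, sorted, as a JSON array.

FIRST iteration:
iter 1:
  A via A→a b: +{a}
  A via A→c A B: +{c}
  B via B→c c: +{c}
  S via S→B a: +{c}
  S via S→d: +{d}
  S: {c,d}  A: {a,c}  B: {c}
iter 2: done
  S: {c,d}  A: {a,c}  B: {c}

FIRST(S) = ["c", "d"]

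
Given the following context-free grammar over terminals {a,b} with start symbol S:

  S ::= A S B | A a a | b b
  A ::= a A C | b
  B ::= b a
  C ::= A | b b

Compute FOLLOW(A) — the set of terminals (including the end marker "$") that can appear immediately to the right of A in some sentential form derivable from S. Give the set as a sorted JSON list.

FIRST sets, iterate to fixpoint:
[1]
  A via A→a A C: +{a}
  A via A→b: +{b}
  B via B→b a: +{b}
  C via C→A: +{a,b}
  S via S→A S B: +{a,b}
  S: {a,b}  A: {a,b}  B: {b}  C: {a,b}
[2] done
  S: {a,b}  A: {a,b}  B: {b}  C: {a,b}

FOLLOW sets:
initialize: $ ∈ FOLLOW(S)
round 1:
  A→a A C: FOLLOW(A) ⊇ FIRST(C) = {a,b}; new: +{a,b}
  A→a A C: FOLLOW(C) ⊇ FOLLOW(A) ⊇ {a,b}; new: +{a,b}
  S→A S B: FOLLOW(S) ⊇ FIRST(B) = {b}; new: +{b}
  S→A S B: FOLLOW(B) ⊇ FOLLOW(S) ⊇ {$,b}; new: +{$,b}
  FOLLOW(S)={$,b}  FOLLOW(A)={a,b}  FOLLOW(B)={$,b}  FOLLOW(C)={a,b}
round 2: (stable)
  FOLLOW(S)={$,b}  FOLLOW(A)={a,b}  FOLLOW(B)={$,b}  FOLLOW(C)={a,b}

FOLLOW(A) = ["a", "b"]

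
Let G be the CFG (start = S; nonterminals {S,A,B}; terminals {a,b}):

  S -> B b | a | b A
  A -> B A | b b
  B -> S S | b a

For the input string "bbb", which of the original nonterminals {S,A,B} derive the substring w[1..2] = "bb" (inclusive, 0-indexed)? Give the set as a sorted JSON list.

Convert to CNF:
  S -> B T0 | T0 A | a
  A -> B A | T0 T0
  B -> S S | T0 T1
  T0 -> b
  T1 -> a

CYK table (by increasing span) (cells [i..j] with 1 ≤ i ≤ j ≤ 2 only):
  cell(1,1) b: {T0}  orig:{}
  cell(2,2) b: {T0}  orig:{}
  cell(1,2) bb: {A}

Original NTs in T[1,2] deriving "bb": ["A"]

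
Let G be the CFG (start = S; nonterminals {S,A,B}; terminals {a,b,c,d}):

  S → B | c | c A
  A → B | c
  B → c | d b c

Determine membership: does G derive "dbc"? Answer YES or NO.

CNF form of G:
  S -> T0 X5 | T2 A | c
  A -> T0 X3 | c
  B -> T0 X4 | c
  T0 -> d
  T1 -> b
  T2 -> c
  X3 -> T1 T2
  X4 -> T1 T2
  X5 -> T1 T2

CYK table (by increasing span):
  T[0,0] 'd' = {T0}  orig:{}
  T[1,1] 'b' = {T1}  orig:{}
  T[2,2] 'c' = {A,B,S,T2}  orig:{A,B,S}
  T[0,1] 'db' = ∅
  T[1,2] 'bc' = {X3,X4,X5}  orig:{}
  T[0,2] 'dbc' = {A,B,S}

S ∈ T[0,2] ⇒ YES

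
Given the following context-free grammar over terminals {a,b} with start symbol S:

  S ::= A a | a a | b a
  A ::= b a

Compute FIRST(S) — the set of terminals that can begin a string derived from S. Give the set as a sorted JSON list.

Compute FIRST by fixpoint:
round 1:
  A via A→b a: +{b}
  S via S→A a: +{b}
  S via S→a a: +{a}
  FIRST[S]={a,b}  FIRST[A]={b}
round 2: (stable)
  FIRST[S]={a,b}  FIRST[A]={b}

FIRST(S) = ["a", "b"]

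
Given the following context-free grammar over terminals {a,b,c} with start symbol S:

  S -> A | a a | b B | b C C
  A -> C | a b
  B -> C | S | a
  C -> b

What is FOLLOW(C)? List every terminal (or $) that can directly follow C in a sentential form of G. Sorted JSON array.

FIRST sets, iterate to fixpoint:
pass 1:
  A via A→a b: +{a}
  B via B→a: +{a}
  C via C→b: +{b}
  S via S→A: +{a}
  S via S→b B: +{b}
  FIRST(S)={a,b}  FIRST(A)={a}  FIRST(B)={a}  FIRST(C)={b}
pass 2:
  A via A→C: +{b}
  B via B→C: +{b}
  FIRST(S)={a,b}  FIRST(A)={a,b}  FIRST(B)={a,b}  FIRST(C)={b}
pass 3: (stable)
  FIRST(S)={a,b}  FIRST(A)={a,b}  FIRST(B)={a,b}  FIRST(C)={b}

FOLLOW iteration:
initialize: $ ∈ FOLLOW(S)
pass 1:
  S→A: FOLLOW(A) ⊇ FOLLOW(S) ⊇ {$}; new: +{$}
  S→b B: FOLLOW(B) ⊇ FOLLOW(S) ⊇ {$}; new: +{$}
  S→b C C: FOLLOW(C) ⊇ FIRST(C) = {b}; new: +{b}
  S→b C C: FOLLOW(C) ⊇ FOLLOW(S) ⊇ {$}; new: +{$}
  S: {$}  A: {$}  B: {$}  C: {$,b}
pass 2: (stable)
  S: {$}  A: {$}  B: {$}  C: {$,b}

FOLLOW(C) = ["$", "b"]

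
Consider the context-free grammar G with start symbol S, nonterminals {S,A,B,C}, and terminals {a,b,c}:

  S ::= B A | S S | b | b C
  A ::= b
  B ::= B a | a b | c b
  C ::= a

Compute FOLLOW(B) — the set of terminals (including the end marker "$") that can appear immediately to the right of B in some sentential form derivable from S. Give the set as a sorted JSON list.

FIRST iteration:
pass 1:
  A via A→b: +{b}
  B via B→a b: +{a}
  B via B→c b: +{c}
  C via C→a: +{a}
  S via S→B A: +{a,c}
  S via S→b: +{b}
  FIRST(S)={a,b,c}  FIRST(A)={b}  FIRST(B)={a,c}  FIRST(C)={a}
pass 2: — fixpoint
  FIRST(S)={a,b,c}  FIRST(A)={b}  FIRST(B)={a,c}  FIRST(C)={a}

FOLLOW iteration:
FOLLOW(S) := {$}
pass 1:
  B→B a: FOLLOW(B) ⊇ FIRST(a) = {a}; new: +{a}
  S→B A: FOLLOW(B) ⊇ FIRST(A) = {b}; new: +{b}
  S→B A: FOLLOW(A) ⊇ FOLLOW(S) ⊇ {$}; new: +{$}
  S→S S: FOLLOW(S) ⊇ FIRST(S) = {a,b,c}; new: +{a,b,c}
  S→b C: FOLLOW(C) ⊇ FOLLOW(S) ⊇ {$,a,b,c}; new: +{$,a,b,c}
  FOLLOW(S)={$,a,b,c}  FOLLOW(A)={$}  FOLLOW(B)={a,b}  FOLLOW(C)={$,a,b,c}
pass 2:
  S→B A: FOLLOW(A) ⊇ FOLLOW(S) ⊇ {$,a,b,c}; new: +{a,b,c}
  FOLLOW(S)={$,a,b,c}  FOLLOW(A)={$,a,b,c}  FOLLOW(B)={a,b}  FOLLOW(C)={$,a,b,c}
pass 3: (no change)
  FOLLOW(S)={$,a,b,c}  FOLLOW(A)={$,a,b,c}  FOLLOW(B)={a,b}  FOLLOW(C)={$,a,b,c}

FOLLOW(B) = ["a", "b"]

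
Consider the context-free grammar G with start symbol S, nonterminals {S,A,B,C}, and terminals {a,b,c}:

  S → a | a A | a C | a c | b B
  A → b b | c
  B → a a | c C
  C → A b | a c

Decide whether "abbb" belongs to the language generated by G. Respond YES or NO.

CNF form of G:
  S -> T0 B | T1 A | T1 C | T1 T2 | a
  A -> T0 T0 | c
  B -> T1 T1 | T2 C
  C -> A T0 | T1 T2
  T0 -> b
  T1 -> a
  T2 -> c

Fill CYK table bottom-up:
  T[0,0] 'a' = {S,T1}  orig:{S}
  T[1,1] 'b' = {T0}  orig:{}
  T[2,2] 'b' = {T0}  orig:{}
  T[3,3] 'b' = {T0}  orig:{}
  T[0,1] 'ab' = ∅
  T[1,2] 'bb' = {A}
  T[2,3] 'bb' = {A}
  T[0,2] 'abb' = {S}
  T[1,3] 'bbb' = {C}
  T[0,3] 'abbb' = {S}

S ∈ T[0,3] ⇒ YES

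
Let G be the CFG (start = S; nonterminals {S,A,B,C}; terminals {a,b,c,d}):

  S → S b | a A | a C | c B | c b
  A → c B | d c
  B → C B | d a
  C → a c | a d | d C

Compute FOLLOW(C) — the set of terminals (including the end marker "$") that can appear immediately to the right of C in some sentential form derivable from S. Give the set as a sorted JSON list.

FIRST iteration:
round 1:
  A via A→c B: +{c}
  A via A→d c: +{d}
  B via B→d a: +{d}
  C via C→a c: +{a}
  C via C→d C: +{d}
  S via S→a A: +{a}
  S via S→c B: +{c}
  S: {a,c}  A: {c,d}  B: {d}  C: {a,d}
round 2:
  B via B→C B: +{a}
  S: {a,c}  A: {c,d}  B: {a,d}  C: {a,d}
round 3: done
  S: {a,c}  A: {c,d}  B: {a,d}  C: {a,d}

FOLLOW sets:
FOLLOW(S) := {$}
[1]
  B→C B: FOLLOW(C) ⊇ FIRST(B) = {a,d}; new: +{a,d}
  S→S b: FOLLOW(S) ⊇ FIRST(b) = {b}; new: +{b}
  S→a A: FOLLOW(A) ⊇ FOLLOW(S) ⊇ {$,b}; new: +{$,b}
  S→a C: FOLLOW(C) ⊇ FOLLOW(S) ⊇ {$,b}; new: +{$,b}
  S→c B: FOLLOW(B) ⊇ FOLLOW(S) ⊇ {$,b}; new: +{$,b}
  FOLLOW[S]={$,b}  FOLLOW[A]={$,b}  FOLLOW[B]={$,b}  FOLLOW[C]={$,a,b,d}
[2] done
  FOLLOW[S]={$,b}  FOLLOW[A]={$,b}  FOLLOW[B]={$,b}  FOLLOW[C]={$,a,b,d}

FOLLOW(C) = ["$", "a", "b", "d"]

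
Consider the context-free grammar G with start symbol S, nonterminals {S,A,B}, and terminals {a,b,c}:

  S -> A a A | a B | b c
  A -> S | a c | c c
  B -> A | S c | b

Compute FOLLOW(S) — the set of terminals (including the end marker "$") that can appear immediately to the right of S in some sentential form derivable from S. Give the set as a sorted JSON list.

FIRST sets, iterate to fixpoint:
pass 1:
  A via A→a c: +{a}
  A via A→c c: +{c}
  B via B→A: +{a,c}
  B via B→b: +{b}
  S via S→A a A: +{a,c}
  S via S→b c: +{b}
  FIRST(S)={a,b,c}  FIRST(A)={a,c}  FIRST(B)={a,b,c}
pass 2:
  A via A→S: +{b}
  FIRST(S)={a,b,c}  FIRST(A)={a,b,c}  FIRST(B)={a,b,c}
pass 3: (no change)
  FIRST(S)={a,b,c}  FIRST(A)={a,b,c}  FIRST(B)={a,b,c}

FOLLOW iteration:
initialize: $ ∈ FOLLOW(S)
pass 1:
  B→S c: FOLLOW(S) ⊇ FIRST(c) = {c}; new: +{c}
  S→A a A: FOLLOW(A) ⊇ FIRST(a) = {a}; new: +{a}
  S→A a A: FOLLOW(A) ⊇ FOLLOW(S) ⊇ {$,c}; new: +{$,c}
  S→a B: FOLLOW(B) ⊇ FOLLOW(S) ⊇ {$,c}; new: +{$,c}
  FOLLOW[S]={$,c}  FOLLOW[A]={$,a,c}  FOLLOW[B]={$,c}
pass 2:
  A→S: FOLLOW(S) ⊇ FOLLOW(A) ⊇ {$,a,c}; new: +{a}
  S→a B: FOLLOW(B) ⊇ FOLLOW(S) ⊇ {$,a,c}; new: +{a}
  FOLLOW[S]={$,a,c}  FOLLOW[A]={$,a,c}  FOLLOW[B]={$,a,c}
pass 3: (no change)
  FOLLOW[S]={$,a,c}  FOLLOW[A]={$,a,c}  FOLLOW[B]={$,a,c}

FOLLOW(S) = ["$", "a", "c"]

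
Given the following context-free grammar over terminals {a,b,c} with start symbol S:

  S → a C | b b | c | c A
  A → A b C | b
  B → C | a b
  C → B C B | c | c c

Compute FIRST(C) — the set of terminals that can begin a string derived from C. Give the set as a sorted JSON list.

FIRST iteration:
[1]
  A via A→b: +{b}
  B via B→a b: +{a}
  C via C→B C B: +{a}
  C via C→c: +{c}
  S via S→a C: +{a}
  S via S→b b: +{b}
  S via S→c: +{c}
  FIRST[S]={a,b,c}  FIRST[A]={b}  FIRST[B]={a}  FIRST[C]={a,c}
[2]
  B via B→C: +{c}
  FIRST[S]={a,b,c}  FIRST[A]={b}  FIRST[B]={a,c}  FIRST[C]={a,c}
[3] done
  FIRST[S]={a,b,c}  FIRST[A]={b}  FIRST[B]={a,c}  FIRST[C]={a,c}

FIRST(C) = ["a", "c"]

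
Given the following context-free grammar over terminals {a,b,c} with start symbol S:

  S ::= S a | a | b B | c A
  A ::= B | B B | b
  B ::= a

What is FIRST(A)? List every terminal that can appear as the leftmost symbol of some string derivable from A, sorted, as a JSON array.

Compute FIRST by fixpoint:
[1]
  A via A→b: +{b}
  B via B→a: +{a}
  S via S→a: +{a}
  S via S→b B: +{b}
  S via S→c A: +{c}
  S: {a,b,c}  A: {b}  B: {a}
[2]
  A via A→B: +{a}
  S: {a,b,c}  A: {a,b}  B: {a}
[3] — fixpoint
  S: {a,b,c}  A: {a,b}  B: {a}

FIRST(A) = ["a", "b"]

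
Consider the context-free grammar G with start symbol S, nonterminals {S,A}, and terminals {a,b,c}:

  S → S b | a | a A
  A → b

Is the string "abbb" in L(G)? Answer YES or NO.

Convert to CNF:
  S -> S T0 | T1 A | a
  A -> b
  T0 -> b
  T1 -> a

CYK table (by increasing span):
  cell(0,0) a: {S,T1}  orig:{S}
  cell(1,1) b: {A,T0}  orig:{A}
  cell(2,2) b: {A,T0}  orig:{A}
  cell(3,3) b: {A,T0}  orig:{A}
  cell(0,1) ab: {S}
  cell(1,2) bb: ∅
  cell(2,3) bb: ∅
  cell(0,2) abb: {S}
  cell(1,3) bbb: ∅
  cell(0,3) abbb: {S}

S ∈ T[0,3] ⇒ YES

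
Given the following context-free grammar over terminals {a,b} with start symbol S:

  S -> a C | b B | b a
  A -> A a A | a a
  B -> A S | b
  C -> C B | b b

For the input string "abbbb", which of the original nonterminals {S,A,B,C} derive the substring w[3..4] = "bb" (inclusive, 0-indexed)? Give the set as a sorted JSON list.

CNF form of G:
  S -> T0 C | T1 B | T1 T0
  A -> A X2 | T0 T0
  B -> A S | b
  C -> C B | T1 T1
  T0 -> a
  T1 -> b
  X2 -> T0 A

CYK table (by increasing span), restricted to cells inside w[3..4]:
  cell(3,3) b: {B,T1}  orig:{B}
  cell(4,4) b: {B,T1}  orig:{B}
  cell(3,4) bb: {C,S}

Original NTs in T[3,4] deriving "bb": ["C", "S"]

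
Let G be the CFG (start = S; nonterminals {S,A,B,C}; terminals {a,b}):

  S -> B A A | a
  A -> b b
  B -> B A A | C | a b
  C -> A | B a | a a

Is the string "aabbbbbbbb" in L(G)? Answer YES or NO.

CNF form of G:
  S -> B X3 | a
  A -> T0 T0
  B -> B T1 | B X2 | T0 T0 | T1 T0 | T1 T1
  C -> B T1 | T0 T0 | T1 T1
  T0 -> b
  T1 -> a
  X2 -> A A
  X3 -> A A

CYK table (by increasing span):
  T[0,0] 'a' = {S,T1}  orig:{S}
  T[1,1] 'a' = {S,T1}  orig:{S}
  T[2,2] 'b' = {T0}  orig:{}
  T[3,3] 'b' = {T0}  orig:{}
  T[4,4] 'b' = {T0}  orig:{}
  T[5,5] 'b' = {T0}  orig:{}
  T[6,6] 'b' = {T0}  orig:{}
  T[7,7] 'b' = {T0}  orig:{}
  T[8,8] 'b' = {T0}  orig:{}
  T[9,9] 'b' = {T0}  orig:{}
  T[0,1] 'aa' = {B,C}
  T[1,2] 'ab' = {B}
  T[2,3] 'bb' = {A,B,C}
  T[3,4] 'bb' = {A,B,C}
  T[4,5] 'bb' = {A,B,C}
  T[5,6] 'bb' = {A,B,C}
  T[6,7] 'bb' = {A,B,C}
  T[7,8] 'bb' = {A,B,C}
  T[8,9] 'bb' = {A,B,C}
  T[0,2] 'aab' = ∅
  T[1,3] 'abb' = ∅
  T[2,4] 'bbb' = ∅
  T[3,5] 'bbb' = ∅
  T[4,6] 'bbb' = ∅
  T[5,7] 'bbb' = ∅
  T[6,8] 'bbb' = ∅
  T[7,9] 'bbb' = ∅
  T[0,3] 'aabb' = ∅
  T[1,4] 'abbb' = ∅
  T[2,5] 'bbbb' = {X2,X3}  orig:{}
  T[3,6] 'bbbb' = {X2,X3}  orig:{}
  T[4,7] 'bbbb' = {X2,X3}  orig:{}
  T[5,8] 'bbbb' = {X2,X3}  orig:{}
  T[6,9] 'bbbb' = {X2,X3}  orig:{}
  T[0,4] 'aabbb' = ∅
  T[1,5] 'abbbb' = ∅
  T[2,6] 'bbbbb' = ∅
  T[3,7] 'bbbbb' = ∅
  T[4,8] 'bbbbb' = ∅
  T[5,9] 'bbbbb' = ∅
  T[0,5] 'aabbbb' = {B,S}
  T[1,6] 'abbbbb' = {B,S}
  T[2,7] 'bbbbbb' = {B,S}
  T[3,8] 'bbbbbb' = {B,S}
  T[4,9] 'bbbbbb' = {B,S}
  T[0,6] 'aabbbbb' = ∅
  T[1,7] 'abbbbbb' = ∅
  T[2,8] 'bbbbbbb' = ∅
  T[3,9] 'bbbbbbb' = ∅
  T[0,7] 'aabbbbbb' = ∅
  T[1,8] 'abbbbbbb' = ∅
  T[2,9] 'bbbbbbbb' = ∅
  T[0,8] 'aabbbbbbb' = ∅
  T[1,9] 'abbbbbbbb' = ∅
  T[0,9] 'aabbbbbbbb' = {B,S}

S ∈ T[0,9] ⇒ YES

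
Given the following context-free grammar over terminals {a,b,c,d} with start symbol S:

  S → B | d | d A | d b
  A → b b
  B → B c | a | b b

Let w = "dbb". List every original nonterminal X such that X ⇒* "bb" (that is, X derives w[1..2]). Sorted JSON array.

Convert to CNF:
  S -> B T1 | T0 T0 | T2 A | T2 T0 | a | d
  A -> T0 T0
  B -> B T1 | T0 T0 | a
  T0 -> b
  T1 -> c
  T2 -> d

CYK table (by increasing span) — only the sub-triangle for w[1..2]:
  cell(1,1) b: {T0}  orig:{}
  cell(2,2) b: {T0}  orig:{}
  cell(1,2) bb: {A,B,S}

Original NTs in T[1,2] deriving "bb": ["A", "B", "S"]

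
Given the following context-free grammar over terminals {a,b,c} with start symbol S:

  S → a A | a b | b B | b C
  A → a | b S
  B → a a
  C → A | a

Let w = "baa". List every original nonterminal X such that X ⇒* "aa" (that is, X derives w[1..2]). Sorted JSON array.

Convert to CNF:
  S -> T0 B | T0 C | T1 A | T1 T0
  A -> T0 S | a
  B -> T1 T1
  C -> T0 S | a
  T0 -> b
  T1 -> a

Fill CYK table bottom-up — only the sub-triangle for w[1..2]:
  cell(1,1) a: {A,C,T1}  orig:{A,C}
  cell(2,2) a: {A,C,T1}  orig:{A,C}
  cell(1,2) aa: {B,S}

Original NTs in T[1,2] deriving "aa": ["B", "S"]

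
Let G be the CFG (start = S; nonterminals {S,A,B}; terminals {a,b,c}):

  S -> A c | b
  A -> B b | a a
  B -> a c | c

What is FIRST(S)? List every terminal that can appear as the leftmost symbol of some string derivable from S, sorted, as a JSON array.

FIRST sets, iterate to fixpoint:
iter 1:
  A via A→a a: +{a}
  B via B→a c: +{a}
  B via B→c: +{c}
  S via S→A c: +{a}
  S via S→b: +{b}
  FIRST(S)={a,b}  FIRST(A)={a}  FIRST(B)={a,c}
iter 2:
  A via A→B b: +{c}
  S via S→A c: +{c}
  FIRST(S)={a,b,c}  FIRST(A)={a,c}  FIRST(B)={a,c}
iter 3: (stable)
  FIRST(S)={a,b,c}  FIRST(A)={a,c}  FIRST(B)={a,c}

FIRST(S) = ["a", "b", "c"]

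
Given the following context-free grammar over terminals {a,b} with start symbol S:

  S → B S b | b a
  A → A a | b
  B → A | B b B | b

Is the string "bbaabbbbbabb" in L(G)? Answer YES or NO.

CNF form of G:
  S -> B X3 | T1 T0
  A -> A T0 | b
  B -> A T0 | B X2 | b
  T0 -> a
  T1 -> b
  X2 -> T1 B
  X3 -> S T1

CYK table (by increasing span):
  T[0,0] 'b' = {A,B,T1}  orig:{A,B}
  T[1,1] 'b' = {A,B,T1}  orig:{A,B}
  T[2,2] 'a' = {T0}  orig:{}
  T[3,3] 'a' = {T0}  orig:{}
  T[4,4] 'b' = {A,B,T1}  orig:{A,B}
  T[5,5] 'b' = {A,B,T1}  orig:{A,B}
  T[6,6] 'b' = {A,B,T1}  orig:{A,B}
  T[7,7] 'b' = {A,B,T1}  orig:{A,B}
  T[8,8] 'b' = {A,B,T1}  orig:{A,B}
  T[9,9] 'a' = {T0}  orig:{}
  T[10,10] 'b' = {A,B,T1}  orig:{A,B}
  T[11,11] 'b' = {A,B,T1}  orig:{A,B}
  T[0,1] 'bb' = {X2}  orig:{}
  T[1,2] 'ba' = {A,B,S}
  T[2,3] 'aa' = ∅
  T[3,4] 'ab' = ∅
  T[4,5] 'bb' = {X2}  orig:{}
  T[5,6] 'bb' = {X2}  orig:{}
  T[6,7] 'bb' = {X2}  orig:{}
  T[7,8] 'bb' = {X2}  orig:{}
  T[8,9] 'ba' = {A,B,S}
  T[9,10] 'ab' = ∅
  T[10,11] 'bb' = {X2}  orig:{}
  T[0,2] 'bba' = {X2}  orig:{}
  T[1,3] 'baa' = {A,B}
  T[2,4] 'aab' = ∅
  T[3,5] 'abb' = ∅
  T[4,6] 'bbb' = {B}
  T[5,7] 'bbb' = {B}
  T[6,8] 'bbb' = {B}
  T[7,9] 'bba' = {X2}  orig:{}
  T[8,10] 'bab' = {X3}  orig:{}
  T[9,11] 'abb' = ∅
  T[0,3] 'bbaa' = {X2}  orig:{}
  T[1,4] 'baab' = ∅
  T[2,5] 'aabb' = ∅
  T[3,6] 'abbb' = ∅
  T[4,7] 'bbbb' = {X2}  orig:{}
  T[5,8] 'bbbb' = {X2}  orig:{}
  T[6,9] 'bbba' = {B}
  T[7,10] 'bbab' = {S}
  T[8,11] 'babb' = {B}
  T[0,4] 'bbaab' = ∅
  T[1,5] 'baabb' = {B}
  T[2,6] 'aabbb' = ∅
  T[3,7] 'abbbb' = ∅
  T[4,8] 'bbbbb' = {B}
  T[5,9] 'bbbba' = {X2}  orig:{}
  T[6,10] 'bbbab' = ∅
  T[7,11] 'bbabb' = {X2,X3}  orig:{}
  T[0,5] 'bbaabb' = {X2}  orig:{}
  T[1,6] 'baabbb' = ∅
  T[2,7] 'aabbbb' = ∅
  T[3,8] 'abbbbb' = ∅
  T[4,9] 'bbbbba' = {B}
  T[5,10] 'bbbbab' = {S}
  T[6,11] 'bbbabb' = {B,S}
  T[0,6] 'bbaabbb' = ∅
  T[1,7] 'baabbbb' = {B}
  T[2,8] 'aabbbbb' = ∅
  T[3,9] 'abbbbba' = ∅
  T[4,10] 'bbbbbab' = ∅
  T[5,11] 'bbbbabb' = {X2,X3}  orig:{}
  T[0,7] 'bbaabbbb' = {X2}  orig:{}
  T[1,8] 'baabbbbb' = ∅
  T[2,9] 'aabbbbba' = ∅
  T[3,10] 'abbbbbab' = ∅
  T[4,11] 'bbbbbabb' = {B,S}
  T[0,8] 'bbaabbbbb' = ∅
  T[1,9] 'baabbbbba' = ∅
  T[2,10] 'aabbbbbab' = ∅
  T[3,11] 'abbbbbabb' = ∅
  T[0,9] 'bbaabbbbba' = ∅
  T[1,10] 'baabbbbbab' = {S}
  T[2,11] 'aabbbbbabb' = ∅
  T[0,10] 'bbaabbbbbab' = ∅
  T[1,11] 'baabbbbbabb' = {X3}  orig:{}
  T[0,11] 'bbaabbbbbabb' = {S}

S ∈ T[0,11] ⇒ YES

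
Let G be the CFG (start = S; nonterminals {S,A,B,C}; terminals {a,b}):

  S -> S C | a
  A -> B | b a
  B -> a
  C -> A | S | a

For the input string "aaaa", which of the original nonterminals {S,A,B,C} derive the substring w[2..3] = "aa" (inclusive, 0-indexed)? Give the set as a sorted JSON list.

Convert to CNF:
  S -> S C | a
  A -> T0 T1 | a
  B -> a
  C -> S C | T0 T1 | a
  T0 -> b
  T1 -> a

Fill CYK table bottom-up, restricted to cells inside w[2..3]:
  cell(2,2) a: {A,B,C,S,T1}  orig:{A,B,C,S}
  cell(3,3) a: {A,B,C,S,T1}  orig:{A,B,C,S}
  cell(2,3) aa: {C,S}

Original NTs in T[2,3] deriving "aa": ["C", "S"]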